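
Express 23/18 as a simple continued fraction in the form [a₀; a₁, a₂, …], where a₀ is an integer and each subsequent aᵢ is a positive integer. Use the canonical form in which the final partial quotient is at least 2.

⌊23/18⌋ = 1, remainder 5
⌊18/5⌋ = 3, remainder 3
⌊5/3⌋ = 1, remainder 2
⌊3/2⌋ = 1, remainder 1
⌊2/1⌋ = 2, remainder 0

[1; 3, 1, 1, 2]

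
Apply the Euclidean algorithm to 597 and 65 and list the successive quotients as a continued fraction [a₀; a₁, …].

Apply division with remainder until the remainder is 0:
⌊597/65⌋ = 9, remainder 12
⌊65/12⌋ = 5, remainder 5
⌊12/5⌋ = 2, remainder 2
⌊5/2⌋ = 2, remainder 1
⌊2/1⌋ = 2, remainder 0

[9; 5, 2, 2, 2]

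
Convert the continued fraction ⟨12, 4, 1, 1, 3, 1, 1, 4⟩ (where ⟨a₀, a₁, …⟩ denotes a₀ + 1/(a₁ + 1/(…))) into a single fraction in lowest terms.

4069/333

Starting at the tail and folding back:
Start with 4.
1 + 1/(4/1) = 1 + 1/4 = 5/4
1 + 1/(5/4) = 1 + 4/5 = 9/5
3 + 1/(9/5) = 3 + 5/9 = 32/9
1 + 1/(32/9) = 1 + 9/32 = 41/32
1 + 1/(41/32) = 1 + 32/41 = 73/41
4 + 1/(73/41) = 4 + 41/73 = 333/73
12 + 1/(333/73) = 12 + 73/333 = 4069/333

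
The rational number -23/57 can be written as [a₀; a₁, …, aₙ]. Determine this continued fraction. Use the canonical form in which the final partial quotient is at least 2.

[-1; 1, 1, 2, 11]

⌊-23/57⌋ = -1, remainder 34
⌊57/34⌋ = 1, remainder 23
⌊34/23⌋ = 1, remainder 11
⌊23/11⌋ = 2, remainder 1
⌊11/1⌋ = 11, remainder 0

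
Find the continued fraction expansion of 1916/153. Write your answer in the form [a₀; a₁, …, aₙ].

1916 = 12·153 + 80, so a_0 = 12
153 = 1·80 + 73, so a_1 = 1
80 = 1·73 + 7, so a_2 = 1
73 = 10·7 + 3, so a_3 = 10
7 = 2·3 + 1, so a_4 = 2
3 = 3·1 + 0, so a_5 = 3

[12; 1, 1, 10, 2, 3]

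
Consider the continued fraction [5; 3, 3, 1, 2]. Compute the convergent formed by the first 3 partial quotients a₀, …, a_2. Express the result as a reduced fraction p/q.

Start with 3.
3 + 1/(3/1) = 3 + 1/3 = 10/3
5 + 1/(10/3) = 5 + 3/10 = 53/10

53/10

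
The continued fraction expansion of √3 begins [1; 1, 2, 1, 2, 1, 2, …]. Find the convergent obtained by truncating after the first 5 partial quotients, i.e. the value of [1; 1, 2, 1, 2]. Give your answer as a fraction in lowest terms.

19/11

Build up convergents one term at a time:
a_0 = 1: 1/1
a_1 = 1: 2/1
a_2 = 2: 5/3
a_3 = 1: 7/4
a_4 = 2: 19/11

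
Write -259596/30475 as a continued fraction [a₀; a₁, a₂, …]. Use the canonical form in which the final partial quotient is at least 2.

Apply division with remainder until the remainder is 0:
⌊-259596/30475⌋ = -9, remainder 14679
⌊30475/14679⌋ = 2, remainder 1117
⌊14679/1117⌋ = 13, remainder 158
⌊1117/158⌋ = 7, remainder 11
⌊158/11⌋ = 14, remainder 4
⌊11/4⌋ = 2, remainder 3
⌊4/3⌋ = 1, remainder 1
⌊3/1⌋ = 3, remainder 0

[-9; 2, 13, 7, 14, 2, 1, 3]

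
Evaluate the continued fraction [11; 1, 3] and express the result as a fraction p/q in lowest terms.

47/4

a_0 = 11: 11/1
a_1 = 1: 12/1
a_2 = 3: 47/4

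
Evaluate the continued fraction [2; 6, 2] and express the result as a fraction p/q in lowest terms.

28/13

Start with 2.
6 + 1/(2/1) = 6 + 1/2 = 13/2
2 + 1/(13/2) = 2 + 2/13 = 28/13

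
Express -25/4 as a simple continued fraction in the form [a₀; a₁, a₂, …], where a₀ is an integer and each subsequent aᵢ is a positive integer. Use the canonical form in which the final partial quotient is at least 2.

Run the Euclidean algorithm, recording each quotient:
-25 = -7·4 + 3, so a_0 = -7
4 = 1·3 + 1, so a_1 = 1
3 = 3·1 + 0, so a_2 = 3

[-7; 1, 3]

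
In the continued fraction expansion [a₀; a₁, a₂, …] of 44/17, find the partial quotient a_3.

2

Repeatedly divide and take the remainder:
⌊44/17⌋ = 2, remainder 10
⌊17/10⌋ = 1, remainder 7
⌊10/7⌋ = 1, remainder 3
⌊7/3⌋ = 2, remainder 1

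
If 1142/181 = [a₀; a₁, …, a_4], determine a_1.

3

1142 = 6·181 + 56, so a_0 = 6
181 = 3·56 + 13, so a_1 = 3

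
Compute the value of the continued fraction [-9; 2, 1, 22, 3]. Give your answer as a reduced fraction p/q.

-1793/207

Build up convergents one term at a time:
a_0 = -9: -9/1
a_1 = 2: -17/2
a_2 = 1: -26/3
a_3 = 22: -589/68
a_4 = 3: -1793/207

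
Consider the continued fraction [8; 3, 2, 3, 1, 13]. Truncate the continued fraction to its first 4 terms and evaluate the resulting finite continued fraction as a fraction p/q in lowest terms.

a_0 = 8: 8/1
a_1 = 3: 25/3
a_2 = 2: 58/7
a_3 = 3: 199/24

199/24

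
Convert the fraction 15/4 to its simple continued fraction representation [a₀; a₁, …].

⌊15/4⌋ = 3, remainder 3
⌊4/3⌋ = 1, remainder 1
⌊3/1⌋ = 3, remainder 0

[3; 1, 3]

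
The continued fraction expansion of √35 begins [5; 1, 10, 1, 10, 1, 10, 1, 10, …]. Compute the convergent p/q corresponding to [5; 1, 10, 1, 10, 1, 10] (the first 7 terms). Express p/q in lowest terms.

9235/1561

Start with 10.
1 + 1/(10/1) = 1 + 1/10 = 11/10
10 + 1/(11/10) = 10 + 10/11 = 120/11
1 + 1/(120/11) = 1 + 11/120 = 131/120
10 + 1/(131/120) = 10 + 120/131 = 1430/131
1 + 1/(1430/131) = 1 + 131/1430 = 1561/1430
5 + 1/(1561/1430) = 5 + 1430/1561 = 9235/1561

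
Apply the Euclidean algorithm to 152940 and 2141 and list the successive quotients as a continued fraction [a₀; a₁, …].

Apply division with remainder until the remainder is 0:
⌊152940/2141⌋ = 71, remainder 929
⌊2141/929⌋ = 2, remainder 283
⌊929/283⌋ = 3, remainder 80
⌊283/80⌋ = 3, remainder 43
⌊80/43⌋ = 1, remainder 37
⌊43/37⌋ = 1, remainder 6
⌊37/6⌋ = 6, remainder 1
⌊6/1⌋ = 6, remainder 0

[71; 2, 3, 3, 1, 1, 6, 6]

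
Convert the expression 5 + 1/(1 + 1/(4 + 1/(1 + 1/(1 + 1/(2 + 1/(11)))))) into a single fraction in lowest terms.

1857/319

Starting at the tail and folding back:
Start with 11.
2 + 1/(11/1) = 2 + 1/11 = 23/11
1 + 1/(23/11) = 1 + 11/23 = 34/23
1 + 1/(34/23) = 1 + 23/34 = 57/34
4 + 1/(57/34) = 4 + 34/57 = 262/57
1 + 1/(262/57) = 1 + 57/262 = 319/262
5 + 1/(319/262) = 5 + 262/319 = 1857/319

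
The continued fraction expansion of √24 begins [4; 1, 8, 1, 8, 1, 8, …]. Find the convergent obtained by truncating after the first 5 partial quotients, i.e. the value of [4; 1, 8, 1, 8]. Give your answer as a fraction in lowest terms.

436/89

Start with 8.
1 + 1/(8/1) = 1 + 1/8 = 9/8
8 + 1/(9/8) = 8 + 8/9 = 80/9
1 + 1/(80/9) = 1 + 9/80 = 89/80
4 + 1/(89/80) = 4 + 80/89 = 436/89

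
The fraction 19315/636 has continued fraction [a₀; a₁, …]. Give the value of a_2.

1

⌊19315/636⌋ = 30, remainder 235
⌊636/235⌋ = 2, remainder 166
⌊235/166⌋ = 1, remainder 69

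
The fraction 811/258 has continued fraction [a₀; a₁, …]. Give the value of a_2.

1

811 = 3·258 + 37, so a_0 = 3
258 = 6·37 + 36, so a_1 = 6
37 = 1·36 + 1, so a_2 = 1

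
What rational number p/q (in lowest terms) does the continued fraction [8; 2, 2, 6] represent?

Start with 6.
2 + 1/(6/1) = 2 + 1/6 = 13/6
2 + 1/(13/6) = 2 + 6/13 = 32/13
8 + 1/(32/13) = 8 + 13/32 = 269/32

269/32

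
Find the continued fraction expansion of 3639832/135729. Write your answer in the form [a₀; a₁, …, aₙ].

[26; 1, 4, 2, 6, 33, 1, 55]

⌊3639832/135729⌋ = 26, remainder 110878
⌊135729/110878⌋ = 1, remainder 24851
⌊110878/24851⌋ = 4, remainder 11474
⌊24851/11474⌋ = 2, remainder 1903
⌊11474/1903⌋ = 6, remainder 56
⌊1903/56⌋ = 33, remainder 55
⌊56/55⌋ = 1, remainder 1
⌊55/1⌋ = 55, remainder 0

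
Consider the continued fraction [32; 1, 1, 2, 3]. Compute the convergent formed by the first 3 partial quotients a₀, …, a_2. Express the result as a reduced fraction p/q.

65/2

Work from the innermost term outward:
Start with 1.
1 + 1/(1/1) = 1 + 1/1 = 2/1
32 + 1/(2/1) = 32 + 1/2 = 65/2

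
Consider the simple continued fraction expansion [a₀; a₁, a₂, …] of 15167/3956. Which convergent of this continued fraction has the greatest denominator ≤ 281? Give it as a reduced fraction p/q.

1062/277

a_0 = 3: 3/1  (≤ bound)
a_1 = 1: 4/1  (≤ bound)
a_2 = 5: 23/6  (≤ bound)
a_3 = 46: 1062/277  (≤ bound)
a_4 = 1: 1085/283  (> 281, stop)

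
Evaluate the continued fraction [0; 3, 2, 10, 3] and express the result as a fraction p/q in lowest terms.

65/226

Use the convergent recurrence hₖ = aₖ·hₖ₋₁ + hₖ₋₂ (and likewise for the denominators kₖ):
a_0 = 0: 0/1
a_1 = 3: 1/3
a_2 = 2: 2/7
a_3 = 10: 21/73
a_4 = 3: 65/226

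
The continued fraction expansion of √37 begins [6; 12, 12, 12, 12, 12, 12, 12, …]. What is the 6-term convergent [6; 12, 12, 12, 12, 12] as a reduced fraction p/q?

1555849/255780

Start with 12.
12 + 1/(12/1) = 12 + 1/12 = 145/12
12 + 1/(145/12) = 12 + 12/145 = 1752/145
12 + 1/(1752/145) = 12 + 145/1752 = 21169/1752
12 + 1/(21169/1752) = 12 + 1752/21169 = 255780/21169
6 + 1/(255780/21169) = 6 + 21169/255780 = 1555849/255780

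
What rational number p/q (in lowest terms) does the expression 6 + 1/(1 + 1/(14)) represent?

a_0 = 6: 6/1
a_1 = 1: 7/1
a_2 = 14: 104/15

104/15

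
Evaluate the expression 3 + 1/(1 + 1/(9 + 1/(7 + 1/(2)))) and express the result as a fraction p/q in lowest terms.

593/152

Start with 2.
7 + 1/(2/1) = 7 + 1/2 = 15/2
9 + 1/(15/2) = 9 + 2/15 = 137/15
1 + 1/(137/15) = 1 + 15/137 = 152/137
3 + 1/(152/137) = 3 + 137/152 = 593/152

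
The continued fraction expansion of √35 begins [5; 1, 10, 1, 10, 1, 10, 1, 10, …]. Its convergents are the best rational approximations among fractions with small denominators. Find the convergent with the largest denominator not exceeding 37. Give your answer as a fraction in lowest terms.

71/12

List convergents until the denominator exceeds the bound:
a_0 = 5: 5/1  (≤ bound)
a_1 = 1: 6/1  (≤ bound)
a_2 = 10: 65/11  (≤ bound)
a_3 = 1: 71/12  (≤ bound)
a_4 = 10: 775/131  (> 37, stop)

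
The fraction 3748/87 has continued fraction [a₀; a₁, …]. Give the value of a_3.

3

3748 = 43·87 + 7, so a_0 = 43
87 = 12·7 + 3, so a_1 = 12
7 = 2·3 + 1, so a_2 = 2
3 = 3·1 + 0, so a_3 = 3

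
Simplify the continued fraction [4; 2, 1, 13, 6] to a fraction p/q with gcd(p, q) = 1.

1081/249

Starting at the tail and folding back:
Start with 6.
13 + 1/(6/1) = 13 + 1/6 = 79/6
1 + 1/(79/6) = 1 + 6/79 = 85/79
2 + 1/(85/79) = 2 + 79/85 = 249/85
4 + 1/(249/85) = 4 + 85/249 = 1081/249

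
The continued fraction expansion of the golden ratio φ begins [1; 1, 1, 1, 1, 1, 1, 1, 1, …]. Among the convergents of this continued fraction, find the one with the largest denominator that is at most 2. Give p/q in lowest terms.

3/2

a_0 = 1: 1/1  (≤ bound)
a_1 = 1: 2/1  (≤ bound)
a_2 = 1: 3/2  (≤ bound)
a_3 = 1: 5/3  (> 2, stop)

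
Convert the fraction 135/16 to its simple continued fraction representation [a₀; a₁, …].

Apply division with remainder until the remainder is 0:
135 = 8·16 + 7, so a_0 = 8
16 = 2·7 + 2, so a_1 = 2
7 = 3·2 + 1, so a_2 = 3
2 = 2·1 + 0, so a_3 = 2

[8; 2, 3, 2]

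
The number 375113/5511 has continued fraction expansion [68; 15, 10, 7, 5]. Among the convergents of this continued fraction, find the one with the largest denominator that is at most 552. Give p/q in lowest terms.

10278/151

a_0 = 68: 68/1  (≤ bound)
a_1 = 15: 1021/15  (≤ bound)
a_2 = 10: 10278/151  (≤ bound)
a_3 = 7: 72967/1072  (> 552, stop)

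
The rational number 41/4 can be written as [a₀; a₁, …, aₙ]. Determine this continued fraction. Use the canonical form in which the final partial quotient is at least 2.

⌊41/4⌋ = 10, remainder 1
⌊4/1⌋ = 4, remainder 0

[10; 4]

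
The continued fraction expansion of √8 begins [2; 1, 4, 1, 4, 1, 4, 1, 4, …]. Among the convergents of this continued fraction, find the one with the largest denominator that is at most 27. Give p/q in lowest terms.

List convergents until the denominator exceeds the bound:
a_0 = 2: 2/1  (≤ bound)
a_1 = 1: 3/1  (≤ bound)
a_2 = 4: 14/5  (≤ bound)
a_3 = 1: 17/6  (≤ bound)
a_4 = 4: 82/29  (> 27, stop)

17/6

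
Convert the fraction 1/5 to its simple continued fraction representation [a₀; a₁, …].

1 = 0·5 + 1, so a_0 = 0
5 = 5·1 + 0, so a_1 = 5

[0; 5]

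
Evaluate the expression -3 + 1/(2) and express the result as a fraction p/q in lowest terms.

Start with 2.
-3 + 1/(2/1) = -3 + 1/2 = -5/2

-5/2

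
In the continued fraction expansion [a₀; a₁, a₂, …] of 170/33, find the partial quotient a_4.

Apply division with remainder until the remainder is 0:
170 = 5·33 + 5, so a_0 = 5
33 = 6·5 + 3, so a_1 = 6
5 = 1·3 + 2, so a_2 = 1
3 = 1·2 + 1, so a_3 = 1
2 = 2·1 + 0, so a_4 = 2

2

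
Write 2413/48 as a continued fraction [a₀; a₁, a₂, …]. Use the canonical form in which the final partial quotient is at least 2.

2413 = 50·48 + 13, so a_0 = 50
48 = 3·13 + 9, so a_1 = 3
13 = 1·9 + 4, so a_2 = 1
9 = 2·4 + 1, so a_3 = 2
4 = 4·1 + 0, so a_4 = 4

[50; 3, 1, 2, 4]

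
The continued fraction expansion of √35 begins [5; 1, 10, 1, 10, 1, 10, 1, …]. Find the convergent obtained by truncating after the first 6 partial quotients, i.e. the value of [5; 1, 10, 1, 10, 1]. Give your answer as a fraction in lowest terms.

Build up convergents one term at a time:
a_0 = 5: 5/1
a_1 = 1: 6/1
a_2 = 10: 65/11
a_3 = 1: 71/12
a_4 = 10: 775/131
a_5 = 1: 846/143

846/143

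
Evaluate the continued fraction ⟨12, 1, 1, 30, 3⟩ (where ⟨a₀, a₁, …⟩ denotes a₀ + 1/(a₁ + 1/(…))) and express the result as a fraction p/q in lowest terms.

2314/185

Compute successive convergents:
a_0 = 12: 12/1
a_1 = 1: 13/1
a_2 = 1: 25/2
a_3 = 30: 763/61
a_4 = 3: 2314/185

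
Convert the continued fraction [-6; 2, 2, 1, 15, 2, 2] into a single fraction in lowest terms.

-3143/564

Build up convergents one term at a time:
a_0 = -6: -6/1
a_1 = 2: -11/2
a_2 = 2: -28/5
a_3 = 1: -39/7
a_4 = 15: -613/110
a_5 = 2: -1265/227
a_6 = 2: -3143/564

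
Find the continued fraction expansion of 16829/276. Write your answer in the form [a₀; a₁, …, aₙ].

[60; 1, 38, 2, 3]

16829 ÷ 276 → quotient 60, remainder 269
276 ÷ 269 → quotient 1, remainder 7
269 ÷ 7 → quotient 38, remainder 3
7 ÷ 3 → quotient 2, remainder 1
3 ÷ 1 → quotient 3, remainder 0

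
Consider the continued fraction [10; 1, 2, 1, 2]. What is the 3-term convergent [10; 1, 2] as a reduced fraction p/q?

32/3

a_0 = 10: 10/1
a_1 = 1: 11/1
a_2 = 2: 32/3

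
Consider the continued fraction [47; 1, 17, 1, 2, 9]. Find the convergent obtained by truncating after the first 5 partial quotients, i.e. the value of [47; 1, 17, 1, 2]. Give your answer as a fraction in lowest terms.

2685/56

a_0 = 47: 47/1
a_1 = 1: 48/1
a_2 = 17: 863/18
a_3 = 1: 911/19
a_4 = 2: 2685/56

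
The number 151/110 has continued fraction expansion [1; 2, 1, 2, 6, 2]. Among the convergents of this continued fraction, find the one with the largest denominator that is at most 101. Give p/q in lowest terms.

70/51

a_0 = 1: 1/1  (≤ bound)
a_1 = 2: 3/2  (≤ bound)
a_2 = 1: 4/3  (≤ bound)
a_3 = 2: 11/8  (≤ bound)
a_4 = 6: 70/51  (≤ bound)
a_5 = 2: 151/110  (> 101, stop)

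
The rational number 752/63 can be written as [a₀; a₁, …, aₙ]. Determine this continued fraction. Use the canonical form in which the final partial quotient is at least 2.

[11; 1, 14, 1, 3]

⌊752/63⌋ = 11, remainder 59
⌊63/59⌋ = 1, remainder 4
⌊59/4⌋ = 14, remainder 3
⌊4/3⌋ = 1, remainder 1
⌊3/1⌋ = 3, remainder 0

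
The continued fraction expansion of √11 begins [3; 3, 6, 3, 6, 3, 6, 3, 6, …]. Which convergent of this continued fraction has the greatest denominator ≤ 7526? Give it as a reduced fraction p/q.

a_0 = 3: 3/1  (≤ bound)
a_1 = 3: 10/3  (≤ bound)
a_2 = 6: 63/19  (≤ bound)
a_3 = 3: 199/60  (≤ bound)
a_4 = 6: 1257/379  (≤ bound)
a_5 = 3: 3970/1197  (≤ bound)
a_6 = 6: 25077/7561  (> 7526, stop)

3970/1197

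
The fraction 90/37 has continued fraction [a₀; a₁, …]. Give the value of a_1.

90 ÷ 37 → quotient 2, remainder 16
37 ÷ 16 → quotient 2, remainder 5

2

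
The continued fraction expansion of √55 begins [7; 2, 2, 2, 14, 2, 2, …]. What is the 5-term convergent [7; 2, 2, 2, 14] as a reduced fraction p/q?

1283/173

a_0 = 7: 7/1
a_1 = 2: 15/2
a_2 = 2: 37/5
a_3 = 2: 89/12
a_4 = 14: 1283/173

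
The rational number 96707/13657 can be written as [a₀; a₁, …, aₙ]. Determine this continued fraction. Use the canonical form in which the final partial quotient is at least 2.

[7; 12, 3, 14, 2, 3, 1, 2]

⌊96707/13657⌋ = 7, remainder 1108
⌊13657/1108⌋ = 12, remainder 361
⌊1108/361⌋ = 3, remainder 25
⌊361/25⌋ = 14, remainder 11
⌊25/11⌋ = 2, remainder 3
⌊11/3⌋ = 3, remainder 2
⌊3/2⌋ = 1, remainder 1
⌊2/1⌋ = 2, remainder 0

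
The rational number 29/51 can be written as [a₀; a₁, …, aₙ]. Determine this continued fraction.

29 = 0·51 + 29, so a_0 = 0
51 = 1·29 + 22, so a_1 = 1
29 = 1·22 + 7, so a_2 = 1
22 = 3·7 + 1, so a_3 = 3
7 = 7·1 + 0, so a_4 = 7

[0; 1, 1, 3, 7]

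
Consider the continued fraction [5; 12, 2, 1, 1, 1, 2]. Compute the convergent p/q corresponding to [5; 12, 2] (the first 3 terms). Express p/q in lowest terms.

Start with 2.
12 + 1/(2/1) = 12 + 1/2 = 25/2
5 + 1/(25/2) = 5 + 2/25 = 127/25

127/25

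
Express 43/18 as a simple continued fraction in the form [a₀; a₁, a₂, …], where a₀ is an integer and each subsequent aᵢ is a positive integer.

⌊43/18⌋ = 2, remainder 7
⌊18/7⌋ = 2, remainder 4
⌊7/4⌋ = 1, remainder 3
⌊4/3⌋ = 1, remainder 1
⌊3/1⌋ = 3, remainder 0

[2; 2, 1, 1, 3]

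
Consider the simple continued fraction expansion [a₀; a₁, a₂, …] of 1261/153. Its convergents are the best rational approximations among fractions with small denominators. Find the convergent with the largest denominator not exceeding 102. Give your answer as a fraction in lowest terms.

List convergents until the denominator exceeds the bound:
a_0 = 8: 8/1  (≤ bound)
a_1 = 4: 33/4  (≤ bound)
a_2 = 7: 239/29  (≤ bound)
a_3 = 2: 511/62  (≤ bound)
a_4 = 2: 1261/153  (> 102, stop)

511/62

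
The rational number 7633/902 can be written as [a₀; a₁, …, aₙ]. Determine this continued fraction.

[8; 2, 6, 7, 1, 1, 4]

Run the Euclidean algorithm, recording each quotient:
7633 = 8·902 + 417, so a_0 = 8
902 = 2·417 + 68, so a_1 = 2
417 = 6·68 + 9, so a_2 = 6
68 = 7·9 + 5, so a_3 = 7
9 = 1·5 + 4, so a_4 = 1
5 = 1·4 + 1, so a_5 = 1
4 = 4·1 + 0, so a_6 = 4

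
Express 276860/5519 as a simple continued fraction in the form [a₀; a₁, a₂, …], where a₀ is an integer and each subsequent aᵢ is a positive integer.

⌊276860/5519⌋ = 50, remainder 910
⌊5519/910⌋ = 6, remainder 59
⌊910/59⌋ = 15, remainder 25
⌊59/25⌋ = 2, remainder 9
⌊25/9⌋ = 2, remainder 7
⌊9/7⌋ = 1, remainder 2
⌊7/2⌋ = 3, remainder 1
⌊2/1⌋ = 2, remainder 0

[50; 6, 15, 2, 2, 1, 3, 2]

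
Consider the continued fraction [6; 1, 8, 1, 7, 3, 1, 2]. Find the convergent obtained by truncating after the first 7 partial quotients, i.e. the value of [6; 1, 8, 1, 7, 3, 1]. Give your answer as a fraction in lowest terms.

a_0 = 6: 6/1
a_1 = 1: 7/1
a_2 = 8: 62/9
a_3 = 1: 69/10
a_4 = 7: 545/79
a_5 = 3: 1704/247
a_6 = 1: 2249/326

2249/326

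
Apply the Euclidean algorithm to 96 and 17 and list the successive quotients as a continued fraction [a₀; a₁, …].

Repeatedly divide and take the remainder:
96 ÷ 17 → quotient 5, remainder 11
17 ÷ 11 → quotient 1, remainder 6
11 ÷ 6 → quotient 1, remainder 5
6 ÷ 5 → quotient 1, remainder 1
5 ÷ 1 → quotient 5, remainder 0

[5; 1, 1, 1, 5]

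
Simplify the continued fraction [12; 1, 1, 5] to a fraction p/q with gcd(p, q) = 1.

Start with 5.
1 + 1/(5/1) = 1 + 1/5 = 6/5
1 + 1/(6/5) = 1 + 5/6 = 11/6
12 + 1/(11/6) = 12 + 6/11 = 138/11

138/11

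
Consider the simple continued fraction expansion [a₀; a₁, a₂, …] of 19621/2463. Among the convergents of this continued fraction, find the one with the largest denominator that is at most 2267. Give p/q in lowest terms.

a_0 = 7: 7/1  (≤ bound)
a_1 = 1: 8/1  (≤ bound)
a_2 = 28: 231/29  (≤ bound)
a_3 = 1: 239/30  (≤ bound)
a_4 = 2: 709/89  (≤ bound)
a_5 = 13: 9456/1187  (≤ bound)
a_6 = 2: 19621/2463  (> 2267, stop)

9456/1187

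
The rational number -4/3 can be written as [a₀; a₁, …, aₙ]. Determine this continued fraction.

[-2; 1, 2]

Apply division with remainder until the remainder is 0:
-4 ÷ 3 → quotient -2, remainder 2
3 ÷ 2 → quotient 1, remainder 1
2 ÷ 1 → quotient 2, remainder 0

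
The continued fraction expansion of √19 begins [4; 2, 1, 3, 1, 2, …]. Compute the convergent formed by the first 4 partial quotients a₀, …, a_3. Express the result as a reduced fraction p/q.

Start with 3.
1 + 1/(3/1) = 1 + 1/3 = 4/3
2 + 1/(4/3) = 2 + 3/4 = 11/4
4 + 1/(11/4) = 4 + 4/11 = 48/11

48/11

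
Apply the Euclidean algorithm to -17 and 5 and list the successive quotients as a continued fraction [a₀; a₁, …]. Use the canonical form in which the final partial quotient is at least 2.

[-4; 1, 1, 2]

-17 ÷ 5 → quotient -4, remainder 3
5 ÷ 3 → quotient 1, remainder 2
3 ÷ 2 → quotient 1, remainder 1
2 ÷ 1 → quotient 2, remainder 0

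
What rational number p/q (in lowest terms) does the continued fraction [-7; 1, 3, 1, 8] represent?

a_0 = -7: -7/1
a_1 = 1: -6/1
a_2 = 3: -25/4
a_3 = 1: -31/5
a_4 = 8: -273/44

-273/44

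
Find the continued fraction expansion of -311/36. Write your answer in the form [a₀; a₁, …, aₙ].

Run the Euclidean algorithm, recording each quotient:
⌊-311/36⌋ = -9, remainder 13
⌊36/13⌋ = 2, remainder 10
⌊13/10⌋ = 1, remainder 3
⌊10/3⌋ = 3, remainder 1
⌊3/1⌋ = 3, remainder 0

[-9; 2, 1, 3, 3]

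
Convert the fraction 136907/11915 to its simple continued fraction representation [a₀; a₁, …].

[11; 2, 25, 3, 2, 4, 3, 2]

136907 ÷ 11915 → quotient 11, remainder 5842
11915 ÷ 5842 → quotient 2, remainder 231
5842 ÷ 231 → quotient 25, remainder 67
231 ÷ 67 → quotient 3, remainder 30
67 ÷ 30 → quotient 2, remainder 7
30 ÷ 7 → quotient 4, remainder 2
7 ÷ 2 → quotient 3, remainder 1
2 ÷ 1 → quotient 2, remainder 0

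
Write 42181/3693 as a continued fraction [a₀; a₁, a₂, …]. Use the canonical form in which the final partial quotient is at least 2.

Apply division with remainder until the remainder is 0:
⌊42181/3693⌋ = 11, remainder 1558
⌊3693/1558⌋ = 2, remainder 577
⌊1558/577⌋ = 2, remainder 404
⌊577/404⌋ = 1, remainder 173
⌊404/173⌋ = 2, remainder 58
⌊173/58⌋ = 2, remainder 57
⌊58/57⌋ = 1, remainder 1
⌊57/1⌋ = 57, remainder 0

[11; 2, 2, 1, 2, 2, 1, 57]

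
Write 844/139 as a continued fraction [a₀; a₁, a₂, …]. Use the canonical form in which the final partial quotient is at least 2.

844 ÷ 139 → quotient 6, remainder 10
139 ÷ 10 → quotient 13, remainder 9
10 ÷ 9 → quotient 1, remainder 1
9 ÷ 1 → quotient 9, remainder 0

[6; 13, 1, 9]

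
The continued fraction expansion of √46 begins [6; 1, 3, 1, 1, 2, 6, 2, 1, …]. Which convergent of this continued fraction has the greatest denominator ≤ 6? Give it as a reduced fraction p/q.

34/5

List convergents until the denominator exceeds the bound:
a_0 = 6: 6/1  (≤ bound)
a_1 = 1: 7/1  (≤ bound)
a_2 = 3: 27/4  (≤ bound)
a_3 = 1: 34/5  (≤ bound)
a_4 = 1: 61/9  (> 6, stop)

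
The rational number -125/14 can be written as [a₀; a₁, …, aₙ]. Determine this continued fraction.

Apply division with remainder until the remainder is 0:
-125 = -9·14 + 1, so a_0 = -9
14 = 14·1 + 0, so a_1 = 14

[-9; 14]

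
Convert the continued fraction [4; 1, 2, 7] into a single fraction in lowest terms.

103/22

Start with 7.
2 + 1/(7/1) = 2 + 1/7 = 15/7
1 + 1/(15/7) = 1 + 7/15 = 22/15
4 + 1/(22/15) = 4 + 15/22 = 103/22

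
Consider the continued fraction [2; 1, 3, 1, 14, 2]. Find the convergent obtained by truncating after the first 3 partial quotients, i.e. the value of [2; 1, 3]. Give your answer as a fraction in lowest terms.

11/4

Start with 3.
1 + 1/(3/1) = 1 + 1/3 = 4/3
2 + 1/(4/3) = 2 + 3/4 = 11/4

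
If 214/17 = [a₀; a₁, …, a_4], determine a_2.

Repeatedly divide and take the remainder:
⌊214/17⌋ = 12, remainder 10
⌊17/10⌋ = 1, remainder 7
⌊10/7⌋ = 1, remainder 3

1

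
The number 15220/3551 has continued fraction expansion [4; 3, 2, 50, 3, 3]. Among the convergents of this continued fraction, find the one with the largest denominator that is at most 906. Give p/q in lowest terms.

1513/353

a_0 = 4: 4/1  (≤ bound)
a_1 = 3: 13/3  (≤ bound)
a_2 = 2: 30/7  (≤ bound)
a_3 = 50: 1513/353  (≤ bound)
a_4 = 3: 4569/1066  (> 906, stop)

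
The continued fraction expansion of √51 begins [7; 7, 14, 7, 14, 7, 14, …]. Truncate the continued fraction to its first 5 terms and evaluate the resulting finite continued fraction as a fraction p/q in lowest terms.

a_0 = 7: 7/1
a_1 = 7: 50/7
a_2 = 14: 707/99
a_3 = 7: 4999/700
a_4 = 14: 70693/9899

70693/9899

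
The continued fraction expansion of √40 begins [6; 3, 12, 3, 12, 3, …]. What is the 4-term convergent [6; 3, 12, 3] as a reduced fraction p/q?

a_0 = 6: 6/1
a_1 = 3: 19/3
a_2 = 12: 234/37
a_3 = 3: 721/114

721/114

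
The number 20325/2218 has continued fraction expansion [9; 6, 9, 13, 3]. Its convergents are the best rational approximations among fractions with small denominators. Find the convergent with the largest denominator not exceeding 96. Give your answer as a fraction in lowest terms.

a_0 = 9: 9/1  (≤ bound)
a_1 = 6: 55/6  (≤ bound)
a_2 = 9: 504/55  (≤ bound)
a_3 = 13: 6607/721  (> 96, stop)

504/55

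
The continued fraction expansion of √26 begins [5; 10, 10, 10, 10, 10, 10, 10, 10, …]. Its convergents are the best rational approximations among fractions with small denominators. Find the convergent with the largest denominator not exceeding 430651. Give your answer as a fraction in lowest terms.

List convergents until the denominator exceeds the bound:
a_0 = 5: 5/1  (≤ bound)
a_1 = 10: 51/10  (≤ bound)
a_2 = 10: 515/101  (≤ bound)
a_3 = 10: 5201/1020  (≤ bound)
a_4 = 10: 52525/10301  (≤ bound)
a_5 = 10: 530451/104030  (≤ bound)
a_6 = 10: 5357035/1050601  (> 430651, stop)

530451/104030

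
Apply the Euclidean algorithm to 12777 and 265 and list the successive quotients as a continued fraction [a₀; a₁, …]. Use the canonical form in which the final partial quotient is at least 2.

[48; 4, 1, 1, 1, 5, 1, 2]

12777 ÷ 265 → quotient 48, remainder 57
265 ÷ 57 → quotient 4, remainder 37
57 ÷ 37 → quotient 1, remainder 20
37 ÷ 20 → quotient 1, remainder 17
20 ÷ 17 → quotient 1, remainder 3
17 ÷ 3 → quotient 5, remainder 2
3 ÷ 2 → quotient 1, remainder 1
2 ÷ 1 → quotient 2, remainder 0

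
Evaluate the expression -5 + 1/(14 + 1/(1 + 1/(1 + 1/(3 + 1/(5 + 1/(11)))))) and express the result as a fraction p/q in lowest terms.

a_0 = -5: -5/1
a_1 = 14: -69/14
a_2 = 1: -74/15
a_3 = 1: -143/29
a_4 = 3: -503/102
a_5 = 5: -2658/539
a_6 = 11: -29741/6031

-29741/6031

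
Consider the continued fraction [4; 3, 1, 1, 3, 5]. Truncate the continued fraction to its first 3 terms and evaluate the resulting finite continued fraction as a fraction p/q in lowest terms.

a_0 = 4: 4/1
a_1 = 3: 13/3
a_2 = 1: 17/4

17/4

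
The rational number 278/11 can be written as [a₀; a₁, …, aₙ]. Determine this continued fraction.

Run the Euclidean algorithm, recording each quotient:
278 ÷ 11 → quotient 25, remainder 3
11 ÷ 3 → quotient 3, remainder 2
3 ÷ 2 → quotient 1, remainder 1
2 ÷ 1 → quotient 2, remainder 0

[25; 3, 1, 2]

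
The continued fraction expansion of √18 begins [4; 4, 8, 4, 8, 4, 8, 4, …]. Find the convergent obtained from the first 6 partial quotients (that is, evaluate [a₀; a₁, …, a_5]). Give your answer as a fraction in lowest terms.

Starting at the tail and folding back:
Start with 4.
8 + 1/(4/1) = 8 + 1/4 = 33/4
4 + 1/(33/4) = 4 + 4/33 = 136/33
8 + 1/(136/33) = 8 + 33/136 = 1121/136
4 + 1/(1121/136) = 4 + 136/1121 = 4620/1121
4 + 1/(4620/1121) = 4 + 1121/4620 = 19601/4620

19601/4620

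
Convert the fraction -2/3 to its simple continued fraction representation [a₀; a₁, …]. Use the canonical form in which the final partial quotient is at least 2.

Repeatedly divide and take the remainder:
⌊-2/3⌋ = -1, remainder 1
⌊3/1⌋ = 3, remainder 0

[-1; 3]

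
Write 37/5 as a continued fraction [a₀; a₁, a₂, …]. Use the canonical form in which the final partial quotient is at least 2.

Run the Euclidean algorithm, recording each quotient:
37 ÷ 5 → quotient 7, remainder 2
5 ÷ 2 → quotient 2, remainder 1
2 ÷ 1 → quotient 2, remainder 0

[7; 2, 2]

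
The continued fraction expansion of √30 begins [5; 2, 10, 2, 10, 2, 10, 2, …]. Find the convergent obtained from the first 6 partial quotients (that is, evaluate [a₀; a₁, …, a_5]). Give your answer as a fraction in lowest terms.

Work from the innermost term outward:
Start with 2.
10 + 1/(2/1) = 10 + 1/2 = 21/2
2 + 1/(21/2) = 2 + 2/21 = 44/21
10 + 1/(44/21) = 10 + 21/44 = 461/44
2 + 1/(461/44) = 2 + 44/461 = 966/461
5 + 1/(966/461) = 5 + 461/966 = 5291/966

5291/966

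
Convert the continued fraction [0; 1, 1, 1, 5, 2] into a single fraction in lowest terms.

24/37

a_0 = 0: 0/1
a_1 = 1: 1/1
a_2 = 1: 1/2
a_3 = 1: 2/3
a_4 = 5: 11/17
a_5 = 2: 24/37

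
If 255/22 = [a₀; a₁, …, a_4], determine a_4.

⌊255/22⌋ = 11, remainder 13
⌊22/13⌋ = 1, remainder 9
⌊13/9⌋ = 1, remainder 4
⌊9/4⌋ = 2, remainder 1
⌊4/1⌋ = 4, remainder 0

4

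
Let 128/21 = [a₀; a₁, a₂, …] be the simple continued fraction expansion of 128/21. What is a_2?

2

128 ÷ 21 → quotient 6, remainder 2
21 ÷ 2 → quotient 10, remainder 1
2 ÷ 1 → quotient 2, remainder 0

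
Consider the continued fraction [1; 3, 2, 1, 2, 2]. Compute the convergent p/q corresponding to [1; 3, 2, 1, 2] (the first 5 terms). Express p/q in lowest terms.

35/27

Collapse the nested fraction from the inside out:
Start with 2.
1 + 1/(2/1) = 1 + 1/2 = 3/2
2 + 1/(3/2) = 2 + 2/3 = 8/3
3 + 1/(8/3) = 3 + 3/8 = 27/8
1 + 1/(27/8) = 1 + 8/27 = 35/27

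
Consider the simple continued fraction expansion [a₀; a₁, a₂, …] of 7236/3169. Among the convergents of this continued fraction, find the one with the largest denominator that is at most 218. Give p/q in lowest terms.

137/60

a_0 = 2: 2/1  (≤ bound)
a_1 = 3: 7/3  (≤ bound)
a_2 = 1: 9/4  (≤ bound)
a_3 = 1: 16/7  (≤ bound)
a_4 = 8: 137/60  (≤ bound)
a_5 = 7: 975/427  (> 218, stop)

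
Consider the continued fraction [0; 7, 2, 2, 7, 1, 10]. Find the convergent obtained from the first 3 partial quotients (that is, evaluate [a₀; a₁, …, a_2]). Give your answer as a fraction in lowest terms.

a_0 = 0: 0/1
a_1 = 7: 1/7
a_2 = 2: 2/15

2/15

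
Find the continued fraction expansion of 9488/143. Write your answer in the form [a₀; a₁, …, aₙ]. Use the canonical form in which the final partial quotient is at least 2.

[66; 2, 1, 6, 7]

9488 = 66·143 + 50, so a_0 = 66
143 = 2·50 + 43, so a_1 = 2
50 = 1·43 + 7, so a_2 = 1
43 = 6·7 + 1, so a_3 = 6
7 = 7·1 + 0, so a_4 = 7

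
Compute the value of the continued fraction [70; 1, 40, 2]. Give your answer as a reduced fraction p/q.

a_0 = 70: 70/1
a_1 = 1: 71/1
a_2 = 40: 2910/41
a_3 = 2: 5891/83

5891/83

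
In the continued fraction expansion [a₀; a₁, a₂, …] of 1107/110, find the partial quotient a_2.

1107 ÷ 110 → quotient 10, remainder 7
110 ÷ 7 → quotient 15, remainder 5
7 ÷ 5 → quotient 1, remainder 2

1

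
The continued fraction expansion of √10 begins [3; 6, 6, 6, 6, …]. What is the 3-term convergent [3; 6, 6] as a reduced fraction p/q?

Compute successive convergents:
a_0 = 3: 3/1
a_1 = 6: 19/6
a_2 = 6: 117/37

117/37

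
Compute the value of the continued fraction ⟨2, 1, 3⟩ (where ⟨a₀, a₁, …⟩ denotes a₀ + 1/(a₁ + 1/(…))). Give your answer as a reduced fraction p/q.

11/4

Start with 3.
1 + 1/(3/1) = 1 + 1/3 = 4/3
2 + 1/(4/3) = 2 + 3/4 = 11/4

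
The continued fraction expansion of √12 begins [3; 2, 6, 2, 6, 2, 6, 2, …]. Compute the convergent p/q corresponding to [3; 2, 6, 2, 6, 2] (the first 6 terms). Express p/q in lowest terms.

a_0 = 3: 3/1
a_1 = 2: 7/2
a_2 = 6: 45/13
a_3 = 2: 97/28
a_4 = 6: 627/181
a_5 = 2: 1351/390

1351/390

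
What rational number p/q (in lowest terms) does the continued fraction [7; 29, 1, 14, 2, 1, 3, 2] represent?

80849/11495

Collapse the nested fraction from the inside out:
Start with 2.
3 + 1/(2/1) = 3 + 1/2 = 7/2
1 + 1/(7/2) = 1 + 2/7 = 9/7
2 + 1/(9/7) = 2 + 7/9 = 25/9
14 + 1/(25/9) = 14 + 9/25 = 359/25
1 + 1/(359/25) = 1 + 25/359 = 384/359
29 + 1/(384/359) = 29 + 359/384 = 11495/384
7 + 1/(11495/384) = 7 + 384/11495 = 80849/11495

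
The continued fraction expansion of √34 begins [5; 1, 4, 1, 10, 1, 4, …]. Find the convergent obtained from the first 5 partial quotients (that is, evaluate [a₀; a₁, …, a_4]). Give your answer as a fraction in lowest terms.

379/65

Start with 10.
1 + 1/(10/1) = 1 + 1/10 = 11/10
4 + 1/(11/10) = 4 + 10/11 = 54/11
1 + 1/(54/11) = 1 + 11/54 = 65/54
5 + 1/(65/54) = 5 + 54/65 = 379/65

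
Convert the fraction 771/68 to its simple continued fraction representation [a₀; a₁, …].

[11; 2, 1, 22]

Apply division with remainder until the remainder is 0:
⌊771/68⌋ = 11, remainder 23
⌊68/23⌋ = 2, remainder 22
⌊23/22⌋ = 1, remainder 1
⌊22/1⌋ = 22, remainder 0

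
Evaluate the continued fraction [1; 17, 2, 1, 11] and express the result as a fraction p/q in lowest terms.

Start with 11.
1 + 1/(11/1) = 1 + 1/11 = 12/11
2 + 1/(12/11) = 2 + 11/12 = 35/12
17 + 1/(35/12) = 17 + 12/35 = 607/35
1 + 1/(607/35) = 1 + 35/607 = 642/607

642/607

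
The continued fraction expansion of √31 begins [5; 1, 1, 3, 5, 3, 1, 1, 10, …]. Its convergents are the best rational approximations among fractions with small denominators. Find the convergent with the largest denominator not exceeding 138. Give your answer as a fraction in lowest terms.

a_0 = 5: 5/1  (≤ bound)
a_1 = 1: 6/1  (≤ bound)
a_2 = 1: 11/2  (≤ bound)
a_3 = 3: 39/7  (≤ bound)
a_4 = 5: 206/37  (≤ bound)
a_5 = 3: 657/118  (≤ bound)
a_6 = 1: 863/155  (> 138, stop)

657/118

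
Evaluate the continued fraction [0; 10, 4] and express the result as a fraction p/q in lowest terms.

4/41

Start with 4.
10 + 1/(4/1) = 10 + 1/4 = 41/4
0 + 1/(41/4) = 0 + 4/41 = 4/41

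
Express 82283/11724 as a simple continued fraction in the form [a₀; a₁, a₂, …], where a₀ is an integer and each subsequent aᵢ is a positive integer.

[7; 54, 1, 1, 7, 1, 3, 3]

Repeatedly divide and take the remainder:
82283 = 7·11724 + 215, so a_0 = 7
11724 = 54·215 + 114, so a_1 = 54
215 = 1·114 + 101, so a_2 = 1
114 = 1·101 + 13, so a_3 = 1
101 = 7·13 + 10, so a_4 = 7
13 = 1·10 + 3, so a_5 = 1
10 = 3·3 + 1, so a_6 = 3
3 = 3·1 + 0, so a_7 = 3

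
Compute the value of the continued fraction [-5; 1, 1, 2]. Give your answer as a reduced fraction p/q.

-22/5

Start with 2.
1 + 1/(2/1) = 1 + 1/2 = 3/2
1 + 1/(3/2) = 1 + 2/3 = 5/3
-5 + 1/(5/3) = -5 + 3/5 = -22/5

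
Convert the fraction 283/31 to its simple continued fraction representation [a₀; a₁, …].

⌊283/31⌋ = 9, remainder 4
⌊31/4⌋ = 7, remainder 3
⌊4/3⌋ = 1, remainder 1
⌊3/1⌋ = 3, remainder 0

[9; 7, 1, 3]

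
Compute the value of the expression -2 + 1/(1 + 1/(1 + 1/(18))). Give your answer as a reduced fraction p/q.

Starting at the tail and folding back:
Start with 18.
1 + 1/(18/1) = 1 + 1/18 = 19/18
1 + 1/(19/18) = 1 + 18/19 = 37/19
-2 + 1/(37/19) = -2 + 19/37 = -55/37

-55/37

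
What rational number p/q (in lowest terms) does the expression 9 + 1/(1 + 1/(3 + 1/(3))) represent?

127/13

Start with 3.
3 + 1/(3/1) = 3 + 1/3 = 10/3
1 + 1/(10/3) = 1 + 3/10 = 13/10
9 + 1/(13/10) = 9 + 10/13 = 127/13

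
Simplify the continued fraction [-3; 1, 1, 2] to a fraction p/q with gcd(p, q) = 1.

-12/5

a_0 = -3: -3/1
a_1 = 1: -2/1
a_2 = 1: -5/2
a_3 = 2: -12/5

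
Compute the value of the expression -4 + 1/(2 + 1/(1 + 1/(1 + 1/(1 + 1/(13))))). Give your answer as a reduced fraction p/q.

-395/109

Compute successive convergents:
a_0 = -4: -4/1
a_1 = 2: -7/2
a_2 = 1: -11/3
a_3 = 1: -18/5
a_4 = 1: -29/8
a_5 = 13: -395/109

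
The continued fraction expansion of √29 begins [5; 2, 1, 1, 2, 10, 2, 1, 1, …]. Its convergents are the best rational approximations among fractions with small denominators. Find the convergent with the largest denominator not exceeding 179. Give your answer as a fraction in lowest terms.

727/135

a_0 = 5: 5/1  (≤ bound)
a_1 = 2: 11/2  (≤ bound)
a_2 = 1: 16/3  (≤ bound)
a_3 = 1: 27/5  (≤ bound)
a_4 = 2: 70/13  (≤ bound)
a_5 = 10: 727/135  (≤ bound)
a_6 = 2: 1524/283  (> 179, stop)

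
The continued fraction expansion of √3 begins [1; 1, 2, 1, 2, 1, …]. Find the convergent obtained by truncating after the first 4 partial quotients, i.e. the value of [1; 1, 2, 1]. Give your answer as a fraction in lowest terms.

Start with 1.
2 + 1/(1/1) = 2 + 1/1 = 3/1
1 + 1/(3/1) = 1 + 1/3 = 4/3
1 + 1/(4/3) = 1 + 3/4 = 7/4

7/4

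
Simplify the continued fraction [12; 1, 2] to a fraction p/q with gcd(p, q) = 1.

a_0 = 12: 12/1
a_1 = 1: 13/1
a_2 = 2: 38/3

38/3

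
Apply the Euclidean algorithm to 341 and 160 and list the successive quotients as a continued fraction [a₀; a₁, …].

[2; 7, 1, 1, 1, 1, 1, 2]

Repeatedly divide and take the remainder:
341 ÷ 160 → quotient 2, remainder 21
160 ÷ 21 → quotient 7, remainder 13
21 ÷ 13 → quotient 1, remainder 8
13 ÷ 8 → quotient 1, remainder 5
8 ÷ 5 → quotient 1, remainder 3
5 ÷ 3 → quotient 1, remainder 2
3 ÷ 2 → quotient 1, remainder 1
2 ÷ 1 → quotient 2, remainder 0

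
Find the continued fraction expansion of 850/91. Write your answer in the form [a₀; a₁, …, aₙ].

850 ÷ 91 → quotient 9, remainder 31
91 ÷ 31 → quotient 2, remainder 29
31 ÷ 29 → quotient 1, remainder 2
29 ÷ 2 → quotient 14, remainder 1
2 ÷ 1 → quotient 2, remainder 0

[9; 2, 1, 14, 2]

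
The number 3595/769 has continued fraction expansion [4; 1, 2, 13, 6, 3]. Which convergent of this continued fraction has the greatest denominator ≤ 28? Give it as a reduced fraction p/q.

14/3

List convergents until the denominator exceeds the bound:
a_0 = 4: 4/1  (≤ bound)
a_1 = 1: 5/1  (≤ bound)
a_2 = 2: 14/3  (≤ bound)
a_3 = 13: 187/40  (> 28, stop)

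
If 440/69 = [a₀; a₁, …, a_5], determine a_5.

Run the Euclidean algorithm, recording each quotient:
440 = 6·69 + 26, so a_0 = 6
69 = 2·26 + 17, so a_1 = 2
26 = 1·17 + 9, so a_2 = 1
17 = 1·9 + 8, so a_3 = 1
9 = 1·8 + 1, so a_4 = 1
8 = 8·1 + 0, so a_5 = 8

8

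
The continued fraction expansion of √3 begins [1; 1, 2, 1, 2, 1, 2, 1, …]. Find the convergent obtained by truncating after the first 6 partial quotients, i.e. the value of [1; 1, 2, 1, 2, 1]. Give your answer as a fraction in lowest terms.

a_0 = 1: 1/1
a_1 = 1: 2/1
a_2 = 2: 5/3
a_3 = 1: 7/4
a_4 = 2: 19/11
a_5 = 1: 26/15

26/15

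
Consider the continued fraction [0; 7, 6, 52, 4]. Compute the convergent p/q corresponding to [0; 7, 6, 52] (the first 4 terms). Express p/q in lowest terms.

Build up convergents one term at a time:
a_0 = 0: 0/1
a_1 = 7: 1/7
a_2 = 6: 6/43
a_3 = 52: 313/2243

313/2243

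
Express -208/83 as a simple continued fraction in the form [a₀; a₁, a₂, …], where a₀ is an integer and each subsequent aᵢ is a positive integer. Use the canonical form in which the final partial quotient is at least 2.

Apply division with remainder until the remainder is 0:
-208 = -3·83 + 41, so a_0 = -3
83 = 2·41 + 1, so a_1 = 2
41 = 41·1 + 0, so a_2 = 41

[-3; 2, 41]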